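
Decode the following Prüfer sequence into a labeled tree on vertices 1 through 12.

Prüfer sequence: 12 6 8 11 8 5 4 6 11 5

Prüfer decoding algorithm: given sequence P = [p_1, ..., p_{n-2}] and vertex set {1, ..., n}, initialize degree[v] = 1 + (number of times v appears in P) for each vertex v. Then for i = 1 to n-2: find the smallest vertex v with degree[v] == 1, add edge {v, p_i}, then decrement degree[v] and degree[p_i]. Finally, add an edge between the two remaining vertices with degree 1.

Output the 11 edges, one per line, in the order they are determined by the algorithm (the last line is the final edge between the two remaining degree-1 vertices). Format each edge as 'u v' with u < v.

Answer: 1 12
2 6
3 8
7 11
8 9
5 8
4 10
4 6
6 11
5 11
5 12

Derivation:
Initial degrees: {1:1, 2:1, 3:1, 4:2, 5:3, 6:3, 7:1, 8:3, 9:1, 10:1, 11:3, 12:2}
Step 1: smallest deg-1 vertex = 1, p_1 = 12. Add edge {1,12}. Now deg[1]=0, deg[12]=1.
Step 2: smallest deg-1 vertex = 2, p_2 = 6. Add edge {2,6}. Now deg[2]=0, deg[6]=2.
Step 3: smallest deg-1 vertex = 3, p_3 = 8. Add edge {3,8}. Now deg[3]=0, deg[8]=2.
Step 4: smallest deg-1 vertex = 7, p_4 = 11. Add edge {7,11}. Now deg[7]=0, deg[11]=2.
Step 5: smallest deg-1 vertex = 9, p_5 = 8. Add edge {8,9}. Now deg[9]=0, deg[8]=1.
Step 6: smallest deg-1 vertex = 8, p_6 = 5. Add edge {5,8}. Now deg[8]=0, deg[5]=2.
Step 7: smallest deg-1 vertex = 10, p_7 = 4. Add edge {4,10}. Now deg[10]=0, deg[4]=1.
Step 8: smallest deg-1 vertex = 4, p_8 = 6. Add edge {4,6}. Now deg[4]=0, deg[6]=1.
Step 9: smallest deg-1 vertex = 6, p_9 = 11. Add edge {6,11}. Now deg[6]=0, deg[11]=1.
Step 10: smallest deg-1 vertex = 11, p_10 = 5. Add edge {5,11}. Now deg[11]=0, deg[5]=1.
Final: two remaining deg-1 vertices are 5, 12. Add edge {5,12}.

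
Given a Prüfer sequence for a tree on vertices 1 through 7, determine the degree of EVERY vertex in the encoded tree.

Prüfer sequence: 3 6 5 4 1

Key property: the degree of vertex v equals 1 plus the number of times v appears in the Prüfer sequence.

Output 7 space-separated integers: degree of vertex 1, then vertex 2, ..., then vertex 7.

p_1 = 3: count[3] becomes 1
p_2 = 6: count[6] becomes 1
p_3 = 5: count[5] becomes 1
p_4 = 4: count[4] becomes 1
p_5 = 1: count[1] becomes 1
Degrees (1 + count): deg[1]=1+1=2, deg[2]=1+0=1, deg[3]=1+1=2, deg[4]=1+1=2, deg[5]=1+1=2, deg[6]=1+1=2, deg[7]=1+0=1

Answer: 2 1 2 2 2 2 1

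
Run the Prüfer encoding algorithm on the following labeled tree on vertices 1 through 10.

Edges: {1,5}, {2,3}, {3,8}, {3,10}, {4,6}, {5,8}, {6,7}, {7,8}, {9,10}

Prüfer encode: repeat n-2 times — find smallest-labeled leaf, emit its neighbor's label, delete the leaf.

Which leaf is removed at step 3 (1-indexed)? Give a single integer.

Answer: 4

Derivation:
Step 1: current leaves = {1,2,4,9}. Remove leaf 1 (neighbor: 5).
Step 2: current leaves = {2,4,5,9}. Remove leaf 2 (neighbor: 3).
Step 3: current leaves = {4,5,9}. Remove leaf 4 (neighbor: 6).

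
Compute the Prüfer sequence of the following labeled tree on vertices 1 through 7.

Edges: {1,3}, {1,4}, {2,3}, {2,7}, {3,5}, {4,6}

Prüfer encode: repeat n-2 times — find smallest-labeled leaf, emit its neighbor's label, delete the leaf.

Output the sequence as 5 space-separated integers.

Step 1: leaves = {5,6,7}. Remove smallest leaf 5, emit neighbor 3.
Step 2: leaves = {6,7}. Remove smallest leaf 6, emit neighbor 4.
Step 3: leaves = {4,7}. Remove smallest leaf 4, emit neighbor 1.
Step 4: leaves = {1,7}. Remove smallest leaf 1, emit neighbor 3.
Step 5: leaves = {3,7}. Remove smallest leaf 3, emit neighbor 2.
Done: 2 vertices remain (2, 7). Sequence = [3 4 1 3 2]

Answer: 3 4 1 3 2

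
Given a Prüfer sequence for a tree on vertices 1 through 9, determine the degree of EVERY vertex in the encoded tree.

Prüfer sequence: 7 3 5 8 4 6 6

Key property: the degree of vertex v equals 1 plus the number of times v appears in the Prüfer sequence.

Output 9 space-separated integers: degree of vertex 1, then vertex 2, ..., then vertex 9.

p_1 = 7: count[7] becomes 1
p_2 = 3: count[3] becomes 1
p_3 = 5: count[5] becomes 1
p_4 = 8: count[8] becomes 1
p_5 = 4: count[4] becomes 1
p_6 = 6: count[6] becomes 1
p_7 = 6: count[6] becomes 2
Degrees (1 + count): deg[1]=1+0=1, deg[2]=1+0=1, deg[3]=1+1=2, deg[4]=1+1=2, deg[5]=1+1=2, deg[6]=1+2=3, deg[7]=1+1=2, deg[8]=1+1=2, deg[9]=1+0=1

Answer: 1 1 2 2 2 3 2 2 1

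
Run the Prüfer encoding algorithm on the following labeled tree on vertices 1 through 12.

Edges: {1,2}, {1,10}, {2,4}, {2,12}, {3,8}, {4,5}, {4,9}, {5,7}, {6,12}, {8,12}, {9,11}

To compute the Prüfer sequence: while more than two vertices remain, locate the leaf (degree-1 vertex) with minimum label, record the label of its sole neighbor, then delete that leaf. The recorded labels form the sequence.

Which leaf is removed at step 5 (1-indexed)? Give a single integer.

Step 1: current leaves = {3,6,7,10,11}. Remove leaf 3 (neighbor: 8).
Step 2: current leaves = {6,7,8,10,11}. Remove leaf 6 (neighbor: 12).
Step 3: current leaves = {7,8,10,11}. Remove leaf 7 (neighbor: 5).
Step 4: current leaves = {5,8,10,11}. Remove leaf 5 (neighbor: 4).
Step 5: current leaves = {8,10,11}. Remove leaf 8 (neighbor: 12).

Answer: 8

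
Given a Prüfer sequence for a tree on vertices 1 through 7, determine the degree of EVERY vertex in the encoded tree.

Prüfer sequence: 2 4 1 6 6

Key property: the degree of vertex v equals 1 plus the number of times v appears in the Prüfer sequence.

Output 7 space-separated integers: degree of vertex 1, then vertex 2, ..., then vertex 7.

Answer: 2 2 1 2 1 3 1

Derivation:
p_1 = 2: count[2] becomes 1
p_2 = 4: count[4] becomes 1
p_3 = 1: count[1] becomes 1
p_4 = 6: count[6] becomes 1
p_5 = 6: count[6] becomes 2
Degrees (1 + count): deg[1]=1+1=2, deg[2]=1+1=2, deg[3]=1+0=1, deg[4]=1+1=2, deg[5]=1+0=1, deg[6]=1+2=3, deg[7]=1+0=1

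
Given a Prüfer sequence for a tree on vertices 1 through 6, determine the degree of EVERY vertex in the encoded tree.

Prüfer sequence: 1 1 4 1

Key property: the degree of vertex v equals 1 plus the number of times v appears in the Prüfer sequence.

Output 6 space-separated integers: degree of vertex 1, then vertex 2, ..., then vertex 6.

p_1 = 1: count[1] becomes 1
p_2 = 1: count[1] becomes 2
p_3 = 4: count[4] becomes 1
p_4 = 1: count[1] becomes 3
Degrees (1 + count): deg[1]=1+3=4, deg[2]=1+0=1, deg[3]=1+0=1, deg[4]=1+1=2, deg[5]=1+0=1, deg[6]=1+0=1

Answer: 4 1 1 2 1 1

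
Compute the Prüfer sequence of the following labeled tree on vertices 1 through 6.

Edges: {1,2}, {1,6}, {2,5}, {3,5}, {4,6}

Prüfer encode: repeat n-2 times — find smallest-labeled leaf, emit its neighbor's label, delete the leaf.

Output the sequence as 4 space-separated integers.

Answer: 5 6 2 1

Derivation:
Step 1: leaves = {3,4}. Remove smallest leaf 3, emit neighbor 5.
Step 2: leaves = {4,5}. Remove smallest leaf 4, emit neighbor 6.
Step 3: leaves = {5,6}. Remove smallest leaf 5, emit neighbor 2.
Step 4: leaves = {2,6}. Remove smallest leaf 2, emit neighbor 1.
Done: 2 vertices remain (1, 6). Sequence = [5 6 2 1]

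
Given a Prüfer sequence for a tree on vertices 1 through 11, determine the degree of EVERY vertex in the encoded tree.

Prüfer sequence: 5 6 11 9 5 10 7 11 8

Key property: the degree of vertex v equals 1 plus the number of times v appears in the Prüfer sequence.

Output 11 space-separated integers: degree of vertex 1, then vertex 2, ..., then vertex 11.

p_1 = 5: count[5] becomes 1
p_2 = 6: count[6] becomes 1
p_3 = 11: count[11] becomes 1
p_4 = 9: count[9] becomes 1
p_5 = 5: count[5] becomes 2
p_6 = 10: count[10] becomes 1
p_7 = 7: count[7] becomes 1
p_8 = 11: count[11] becomes 2
p_9 = 8: count[8] becomes 1
Degrees (1 + count): deg[1]=1+0=1, deg[2]=1+0=1, deg[3]=1+0=1, deg[4]=1+0=1, deg[5]=1+2=3, deg[6]=1+1=2, deg[7]=1+1=2, deg[8]=1+1=2, deg[9]=1+1=2, deg[10]=1+1=2, deg[11]=1+2=3

Answer: 1 1 1 1 3 2 2 2 2 2 3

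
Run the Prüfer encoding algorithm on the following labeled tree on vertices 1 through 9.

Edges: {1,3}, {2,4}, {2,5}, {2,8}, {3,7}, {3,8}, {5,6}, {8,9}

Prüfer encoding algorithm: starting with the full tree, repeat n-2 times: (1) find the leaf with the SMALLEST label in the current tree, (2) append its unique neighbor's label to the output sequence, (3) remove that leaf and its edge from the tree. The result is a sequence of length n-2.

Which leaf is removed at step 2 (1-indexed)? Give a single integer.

Answer: 4

Derivation:
Step 1: current leaves = {1,4,6,7,9}. Remove leaf 1 (neighbor: 3).
Step 2: current leaves = {4,6,7,9}. Remove leaf 4 (neighbor: 2).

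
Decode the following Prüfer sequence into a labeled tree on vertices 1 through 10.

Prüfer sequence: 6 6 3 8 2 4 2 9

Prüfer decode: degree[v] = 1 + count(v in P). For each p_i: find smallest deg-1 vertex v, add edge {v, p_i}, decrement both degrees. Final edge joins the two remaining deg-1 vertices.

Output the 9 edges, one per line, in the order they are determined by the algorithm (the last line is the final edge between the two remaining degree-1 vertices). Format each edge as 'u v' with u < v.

Initial degrees: {1:1, 2:3, 3:2, 4:2, 5:1, 6:3, 7:1, 8:2, 9:2, 10:1}
Step 1: smallest deg-1 vertex = 1, p_1 = 6. Add edge {1,6}. Now deg[1]=0, deg[6]=2.
Step 2: smallest deg-1 vertex = 5, p_2 = 6. Add edge {5,6}. Now deg[5]=0, deg[6]=1.
Step 3: smallest deg-1 vertex = 6, p_3 = 3. Add edge {3,6}. Now deg[6]=0, deg[3]=1.
Step 4: smallest deg-1 vertex = 3, p_4 = 8. Add edge {3,8}. Now deg[3]=0, deg[8]=1.
Step 5: smallest deg-1 vertex = 7, p_5 = 2. Add edge {2,7}. Now deg[7]=0, deg[2]=2.
Step 6: smallest deg-1 vertex = 8, p_6 = 4. Add edge {4,8}. Now deg[8]=0, deg[4]=1.
Step 7: smallest deg-1 vertex = 4, p_7 = 2. Add edge {2,4}. Now deg[4]=0, deg[2]=1.
Step 8: smallest deg-1 vertex = 2, p_8 = 9. Add edge {2,9}. Now deg[2]=0, deg[9]=1.
Final: two remaining deg-1 vertices are 9, 10. Add edge {9,10}.

Answer: 1 6
5 6
3 6
3 8
2 7
4 8
2 4
2 9
9 10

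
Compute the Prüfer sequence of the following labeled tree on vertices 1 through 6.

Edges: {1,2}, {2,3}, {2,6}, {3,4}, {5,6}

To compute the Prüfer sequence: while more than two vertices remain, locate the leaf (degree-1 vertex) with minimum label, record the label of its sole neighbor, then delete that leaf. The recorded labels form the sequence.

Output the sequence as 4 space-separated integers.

Answer: 2 3 2 6

Derivation:
Step 1: leaves = {1,4,5}. Remove smallest leaf 1, emit neighbor 2.
Step 2: leaves = {4,5}. Remove smallest leaf 4, emit neighbor 3.
Step 3: leaves = {3,5}. Remove smallest leaf 3, emit neighbor 2.
Step 4: leaves = {2,5}. Remove smallest leaf 2, emit neighbor 6.
Done: 2 vertices remain (5, 6). Sequence = [2 3 2 6]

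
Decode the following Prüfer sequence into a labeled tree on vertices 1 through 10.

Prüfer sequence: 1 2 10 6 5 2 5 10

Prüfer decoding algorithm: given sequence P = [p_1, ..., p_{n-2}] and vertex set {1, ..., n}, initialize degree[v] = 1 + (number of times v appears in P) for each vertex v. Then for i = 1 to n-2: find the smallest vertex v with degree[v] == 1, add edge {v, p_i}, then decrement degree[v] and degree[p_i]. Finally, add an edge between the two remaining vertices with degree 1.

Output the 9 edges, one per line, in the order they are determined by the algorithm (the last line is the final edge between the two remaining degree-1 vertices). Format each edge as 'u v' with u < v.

Answer: 1 3
1 2
4 10
6 7
5 6
2 8
2 5
5 10
9 10

Derivation:
Initial degrees: {1:2, 2:3, 3:1, 4:1, 5:3, 6:2, 7:1, 8:1, 9:1, 10:3}
Step 1: smallest deg-1 vertex = 3, p_1 = 1. Add edge {1,3}. Now deg[3]=0, deg[1]=1.
Step 2: smallest deg-1 vertex = 1, p_2 = 2. Add edge {1,2}. Now deg[1]=0, deg[2]=2.
Step 3: smallest deg-1 vertex = 4, p_3 = 10. Add edge {4,10}. Now deg[4]=0, deg[10]=2.
Step 4: smallest deg-1 vertex = 7, p_4 = 6. Add edge {6,7}. Now deg[7]=0, deg[6]=1.
Step 5: smallest deg-1 vertex = 6, p_5 = 5. Add edge {5,6}. Now deg[6]=0, deg[5]=2.
Step 6: smallest deg-1 vertex = 8, p_6 = 2. Add edge {2,8}. Now deg[8]=0, deg[2]=1.
Step 7: smallest deg-1 vertex = 2, p_7 = 5. Add edge {2,5}. Now deg[2]=0, deg[5]=1.
Step 8: smallest deg-1 vertex = 5, p_8 = 10. Add edge {5,10}. Now deg[5]=0, deg[10]=1.
Final: two remaining deg-1 vertices are 9, 10. Add edge {9,10}.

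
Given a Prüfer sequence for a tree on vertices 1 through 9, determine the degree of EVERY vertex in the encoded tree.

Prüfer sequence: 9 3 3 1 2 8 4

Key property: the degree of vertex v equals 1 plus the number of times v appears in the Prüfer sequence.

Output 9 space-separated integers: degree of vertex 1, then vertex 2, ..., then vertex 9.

Answer: 2 2 3 2 1 1 1 2 2

Derivation:
p_1 = 9: count[9] becomes 1
p_2 = 3: count[3] becomes 1
p_3 = 3: count[3] becomes 2
p_4 = 1: count[1] becomes 1
p_5 = 2: count[2] becomes 1
p_6 = 8: count[8] becomes 1
p_7 = 4: count[4] becomes 1
Degrees (1 + count): deg[1]=1+1=2, deg[2]=1+1=2, deg[3]=1+2=3, deg[4]=1+1=2, deg[5]=1+0=1, deg[6]=1+0=1, deg[7]=1+0=1, deg[8]=1+1=2, deg[9]=1+1=2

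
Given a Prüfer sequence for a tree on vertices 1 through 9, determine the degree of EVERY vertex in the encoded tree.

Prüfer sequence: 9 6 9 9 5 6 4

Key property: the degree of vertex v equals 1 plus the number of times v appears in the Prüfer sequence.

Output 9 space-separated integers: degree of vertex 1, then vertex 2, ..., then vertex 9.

p_1 = 9: count[9] becomes 1
p_2 = 6: count[6] becomes 1
p_3 = 9: count[9] becomes 2
p_4 = 9: count[9] becomes 3
p_5 = 5: count[5] becomes 1
p_6 = 6: count[6] becomes 2
p_7 = 4: count[4] becomes 1
Degrees (1 + count): deg[1]=1+0=1, deg[2]=1+0=1, deg[3]=1+0=1, deg[4]=1+1=2, deg[5]=1+1=2, deg[6]=1+2=3, deg[7]=1+0=1, deg[8]=1+0=1, deg[9]=1+3=4

Answer: 1 1 1 2 2 3 1 1 4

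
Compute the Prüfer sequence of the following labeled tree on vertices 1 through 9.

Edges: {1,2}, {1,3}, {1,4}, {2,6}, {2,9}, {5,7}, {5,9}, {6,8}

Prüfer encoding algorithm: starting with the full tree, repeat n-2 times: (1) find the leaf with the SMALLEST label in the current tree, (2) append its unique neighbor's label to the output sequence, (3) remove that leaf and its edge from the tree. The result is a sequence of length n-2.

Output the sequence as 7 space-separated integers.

Step 1: leaves = {3,4,7,8}. Remove smallest leaf 3, emit neighbor 1.
Step 2: leaves = {4,7,8}. Remove smallest leaf 4, emit neighbor 1.
Step 3: leaves = {1,7,8}. Remove smallest leaf 1, emit neighbor 2.
Step 4: leaves = {7,8}. Remove smallest leaf 7, emit neighbor 5.
Step 5: leaves = {5,8}. Remove smallest leaf 5, emit neighbor 9.
Step 6: leaves = {8,9}. Remove smallest leaf 8, emit neighbor 6.
Step 7: leaves = {6,9}. Remove smallest leaf 6, emit neighbor 2.
Done: 2 vertices remain (2, 9). Sequence = [1 1 2 5 9 6 2]

Answer: 1 1 2 5 9 6 2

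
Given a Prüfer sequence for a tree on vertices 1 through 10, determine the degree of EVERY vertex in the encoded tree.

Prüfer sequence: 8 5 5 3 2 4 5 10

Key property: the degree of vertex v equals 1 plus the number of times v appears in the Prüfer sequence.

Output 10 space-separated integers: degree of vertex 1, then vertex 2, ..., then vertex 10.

Answer: 1 2 2 2 4 1 1 2 1 2

Derivation:
p_1 = 8: count[8] becomes 1
p_2 = 5: count[5] becomes 1
p_3 = 5: count[5] becomes 2
p_4 = 3: count[3] becomes 1
p_5 = 2: count[2] becomes 1
p_6 = 4: count[4] becomes 1
p_7 = 5: count[5] becomes 3
p_8 = 10: count[10] becomes 1
Degrees (1 + count): deg[1]=1+0=1, deg[2]=1+1=2, deg[3]=1+1=2, deg[4]=1+1=2, deg[5]=1+3=4, deg[6]=1+0=1, deg[7]=1+0=1, deg[8]=1+1=2, deg[9]=1+0=1, deg[10]=1+1=2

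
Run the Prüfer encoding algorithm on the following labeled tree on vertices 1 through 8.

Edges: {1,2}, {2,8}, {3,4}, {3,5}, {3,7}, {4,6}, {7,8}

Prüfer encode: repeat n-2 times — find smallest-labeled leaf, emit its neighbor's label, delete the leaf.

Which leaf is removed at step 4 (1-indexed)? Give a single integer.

Answer: 6

Derivation:
Step 1: current leaves = {1,5,6}. Remove leaf 1 (neighbor: 2).
Step 2: current leaves = {2,5,6}. Remove leaf 2 (neighbor: 8).
Step 3: current leaves = {5,6,8}. Remove leaf 5 (neighbor: 3).
Step 4: current leaves = {6,8}. Remove leaf 6 (neighbor: 4).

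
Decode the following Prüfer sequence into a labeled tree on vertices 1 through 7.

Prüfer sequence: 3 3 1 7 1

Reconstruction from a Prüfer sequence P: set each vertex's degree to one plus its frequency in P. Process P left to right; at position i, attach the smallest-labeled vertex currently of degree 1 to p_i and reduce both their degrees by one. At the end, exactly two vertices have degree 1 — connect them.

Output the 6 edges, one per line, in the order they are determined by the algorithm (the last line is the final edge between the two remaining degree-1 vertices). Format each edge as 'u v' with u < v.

Initial degrees: {1:3, 2:1, 3:3, 4:1, 5:1, 6:1, 7:2}
Step 1: smallest deg-1 vertex = 2, p_1 = 3. Add edge {2,3}. Now deg[2]=0, deg[3]=2.
Step 2: smallest deg-1 vertex = 4, p_2 = 3. Add edge {3,4}. Now deg[4]=0, deg[3]=1.
Step 3: smallest deg-1 vertex = 3, p_3 = 1. Add edge {1,3}. Now deg[3]=0, deg[1]=2.
Step 4: smallest deg-1 vertex = 5, p_4 = 7. Add edge {5,7}. Now deg[5]=0, deg[7]=1.
Step 5: smallest deg-1 vertex = 6, p_5 = 1. Add edge {1,6}. Now deg[6]=0, deg[1]=1.
Final: two remaining deg-1 vertices are 1, 7. Add edge {1,7}.

Answer: 2 3
3 4
1 3
5 7
1 6
1 7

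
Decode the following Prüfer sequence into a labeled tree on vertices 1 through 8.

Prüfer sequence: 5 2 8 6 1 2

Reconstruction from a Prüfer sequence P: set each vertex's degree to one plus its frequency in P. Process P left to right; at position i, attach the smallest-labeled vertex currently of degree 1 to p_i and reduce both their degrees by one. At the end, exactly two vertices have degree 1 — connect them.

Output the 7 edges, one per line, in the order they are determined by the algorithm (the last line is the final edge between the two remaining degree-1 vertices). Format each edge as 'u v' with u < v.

Answer: 3 5
2 4
5 8
6 7
1 6
1 2
2 8

Derivation:
Initial degrees: {1:2, 2:3, 3:1, 4:1, 5:2, 6:2, 7:1, 8:2}
Step 1: smallest deg-1 vertex = 3, p_1 = 5. Add edge {3,5}. Now deg[3]=0, deg[5]=1.
Step 2: smallest deg-1 vertex = 4, p_2 = 2. Add edge {2,4}. Now deg[4]=0, deg[2]=2.
Step 3: smallest deg-1 vertex = 5, p_3 = 8. Add edge {5,8}. Now deg[5]=0, deg[8]=1.
Step 4: smallest deg-1 vertex = 7, p_4 = 6. Add edge {6,7}. Now deg[7]=0, deg[6]=1.
Step 5: smallest deg-1 vertex = 6, p_5 = 1. Add edge {1,6}. Now deg[6]=0, deg[1]=1.
Step 6: smallest deg-1 vertex = 1, p_6 = 2. Add edge {1,2}. Now deg[1]=0, deg[2]=1.
Final: two remaining deg-1 vertices are 2, 8. Add edge {2,8}.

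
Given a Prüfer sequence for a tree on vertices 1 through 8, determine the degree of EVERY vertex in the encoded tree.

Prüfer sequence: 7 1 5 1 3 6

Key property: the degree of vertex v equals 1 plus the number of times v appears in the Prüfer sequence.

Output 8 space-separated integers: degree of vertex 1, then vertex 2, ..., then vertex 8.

Answer: 3 1 2 1 2 2 2 1

Derivation:
p_1 = 7: count[7] becomes 1
p_2 = 1: count[1] becomes 1
p_3 = 5: count[5] becomes 1
p_4 = 1: count[1] becomes 2
p_5 = 3: count[3] becomes 1
p_6 = 6: count[6] becomes 1
Degrees (1 + count): deg[1]=1+2=3, deg[2]=1+0=1, deg[3]=1+1=2, deg[4]=1+0=1, deg[5]=1+1=2, deg[6]=1+1=2, deg[7]=1+1=2, deg[8]=1+0=1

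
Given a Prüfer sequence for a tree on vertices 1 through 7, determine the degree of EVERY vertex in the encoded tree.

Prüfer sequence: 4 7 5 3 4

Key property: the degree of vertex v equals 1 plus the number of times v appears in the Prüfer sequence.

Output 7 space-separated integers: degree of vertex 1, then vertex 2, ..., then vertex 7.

Answer: 1 1 2 3 2 1 2

Derivation:
p_1 = 4: count[4] becomes 1
p_2 = 7: count[7] becomes 1
p_3 = 5: count[5] becomes 1
p_4 = 3: count[3] becomes 1
p_5 = 4: count[4] becomes 2
Degrees (1 + count): deg[1]=1+0=1, deg[2]=1+0=1, deg[3]=1+1=2, deg[4]=1+2=3, deg[5]=1+1=2, deg[6]=1+0=1, deg[7]=1+1=2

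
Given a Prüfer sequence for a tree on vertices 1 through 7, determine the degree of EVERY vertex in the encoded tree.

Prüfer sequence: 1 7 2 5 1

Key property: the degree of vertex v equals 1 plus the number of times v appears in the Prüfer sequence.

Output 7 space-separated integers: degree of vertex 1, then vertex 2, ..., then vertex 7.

p_1 = 1: count[1] becomes 1
p_2 = 7: count[7] becomes 1
p_3 = 2: count[2] becomes 1
p_4 = 5: count[5] becomes 1
p_5 = 1: count[1] becomes 2
Degrees (1 + count): deg[1]=1+2=3, deg[2]=1+1=2, deg[3]=1+0=1, deg[4]=1+0=1, deg[5]=1+1=2, deg[6]=1+0=1, deg[7]=1+1=2

Answer: 3 2 1 1 2 1 2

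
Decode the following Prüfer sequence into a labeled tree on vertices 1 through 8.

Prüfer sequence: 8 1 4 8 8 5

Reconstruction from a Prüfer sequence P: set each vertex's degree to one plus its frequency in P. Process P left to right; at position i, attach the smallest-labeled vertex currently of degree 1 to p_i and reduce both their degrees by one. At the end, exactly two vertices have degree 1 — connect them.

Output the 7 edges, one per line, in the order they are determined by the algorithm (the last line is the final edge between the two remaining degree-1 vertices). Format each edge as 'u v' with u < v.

Answer: 2 8
1 3
1 4
4 8
6 8
5 7
5 8

Derivation:
Initial degrees: {1:2, 2:1, 3:1, 4:2, 5:2, 6:1, 7:1, 8:4}
Step 1: smallest deg-1 vertex = 2, p_1 = 8. Add edge {2,8}. Now deg[2]=0, deg[8]=3.
Step 2: smallest deg-1 vertex = 3, p_2 = 1. Add edge {1,3}. Now deg[3]=0, deg[1]=1.
Step 3: smallest deg-1 vertex = 1, p_3 = 4. Add edge {1,4}. Now deg[1]=0, deg[4]=1.
Step 4: smallest deg-1 vertex = 4, p_4 = 8. Add edge {4,8}. Now deg[4]=0, deg[8]=2.
Step 5: smallest deg-1 vertex = 6, p_5 = 8. Add edge {6,8}. Now deg[6]=0, deg[8]=1.
Step 6: smallest deg-1 vertex = 7, p_6 = 5. Add edge {5,7}. Now deg[7]=0, deg[5]=1.
Final: two remaining deg-1 vertices are 5, 8. Add edge {5,8}.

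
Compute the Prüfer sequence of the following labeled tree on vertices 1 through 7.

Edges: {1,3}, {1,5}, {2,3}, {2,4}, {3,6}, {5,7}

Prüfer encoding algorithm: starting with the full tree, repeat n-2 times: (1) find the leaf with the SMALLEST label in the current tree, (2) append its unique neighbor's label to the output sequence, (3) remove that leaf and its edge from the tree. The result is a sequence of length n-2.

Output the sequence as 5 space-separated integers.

Answer: 2 3 3 1 5

Derivation:
Step 1: leaves = {4,6,7}. Remove smallest leaf 4, emit neighbor 2.
Step 2: leaves = {2,6,7}. Remove smallest leaf 2, emit neighbor 3.
Step 3: leaves = {6,7}. Remove smallest leaf 6, emit neighbor 3.
Step 4: leaves = {3,7}. Remove smallest leaf 3, emit neighbor 1.
Step 5: leaves = {1,7}. Remove smallest leaf 1, emit neighbor 5.
Done: 2 vertices remain (5, 7). Sequence = [2 3 3 1 5]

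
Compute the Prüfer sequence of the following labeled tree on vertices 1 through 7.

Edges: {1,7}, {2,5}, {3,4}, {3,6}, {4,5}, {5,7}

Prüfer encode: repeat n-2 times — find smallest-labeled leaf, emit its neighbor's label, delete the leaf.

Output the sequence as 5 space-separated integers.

Answer: 7 5 3 4 5

Derivation:
Step 1: leaves = {1,2,6}. Remove smallest leaf 1, emit neighbor 7.
Step 2: leaves = {2,6,7}. Remove smallest leaf 2, emit neighbor 5.
Step 3: leaves = {6,7}. Remove smallest leaf 6, emit neighbor 3.
Step 4: leaves = {3,7}. Remove smallest leaf 3, emit neighbor 4.
Step 5: leaves = {4,7}. Remove smallest leaf 4, emit neighbor 5.
Done: 2 vertices remain (5, 7). Sequence = [7 5 3 4 5]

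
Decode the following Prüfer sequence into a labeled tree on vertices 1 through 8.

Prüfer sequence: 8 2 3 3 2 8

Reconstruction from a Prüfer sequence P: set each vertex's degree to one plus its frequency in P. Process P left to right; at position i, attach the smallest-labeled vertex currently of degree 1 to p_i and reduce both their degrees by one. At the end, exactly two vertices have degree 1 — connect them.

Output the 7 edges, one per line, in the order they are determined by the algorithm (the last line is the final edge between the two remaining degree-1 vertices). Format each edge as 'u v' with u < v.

Answer: 1 8
2 4
3 5
3 6
2 3
2 8
7 8

Derivation:
Initial degrees: {1:1, 2:3, 3:3, 4:1, 5:1, 6:1, 7:1, 8:3}
Step 1: smallest deg-1 vertex = 1, p_1 = 8. Add edge {1,8}. Now deg[1]=0, deg[8]=2.
Step 2: smallest deg-1 vertex = 4, p_2 = 2. Add edge {2,4}. Now deg[4]=0, deg[2]=2.
Step 3: smallest deg-1 vertex = 5, p_3 = 3. Add edge {3,5}. Now deg[5]=0, deg[3]=2.
Step 4: smallest deg-1 vertex = 6, p_4 = 3. Add edge {3,6}. Now deg[6]=0, deg[3]=1.
Step 5: smallest deg-1 vertex = 3, p_5 = 2. Add edge {2,3}. Now deg[3]=0, deg[2]=1.
Step 6: smallest deg-1 vertex = 2, p_6 = 8. Add edge {2,8}. Now deg[2]=0, deg[8]=1.
Final: two remaining deg-1 vertices are 7, 8. Add edge {7,8}.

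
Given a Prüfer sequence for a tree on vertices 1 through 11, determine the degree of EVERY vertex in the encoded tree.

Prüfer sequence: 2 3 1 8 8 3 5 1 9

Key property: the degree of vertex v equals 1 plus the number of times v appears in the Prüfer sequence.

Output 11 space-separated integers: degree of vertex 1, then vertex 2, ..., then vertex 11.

p_1 = 2: count[2] becomes 1
p_2 = 3: count[3] becomes 1
p_3 = 1: count[1] becomes 1
p_4 = 8: count[8] becomes 1
p_5 = 8: count[8] becomes 2
p_6 = 3: count[3] becomes 2
p_7 = 5: count[5] becomes 1
p_8 = 1: count[1] becomes 2
p_9 = 9: count[9] becomes 1
Degrees (1 + count): deg[1]=1+2=3, deg[2]=1+1=2, deg[3]=1+2=3, deg[4]=1+0=1, deg[5]=1+1=2, deg[6]=1+0=1, deg[7]=1+0=1, deg[8]=1+2=3, deg[9]=1+1=2, deg[10]=1+0=1, deg[11]=1+0=1

Answer: 3 2 3 1 2 1 1 3 2 1 1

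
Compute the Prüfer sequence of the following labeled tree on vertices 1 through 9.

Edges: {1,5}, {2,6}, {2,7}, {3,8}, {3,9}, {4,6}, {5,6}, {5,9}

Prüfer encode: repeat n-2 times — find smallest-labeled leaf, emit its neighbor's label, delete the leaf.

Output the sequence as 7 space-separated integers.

Answer: 5 6 2 6 5 9 3

Derivation:
Step 1: leaves = {1,4,7,8}. Remove smallest leaf 1, emit neighbor 5.
Step 2: leaves = {4,7,8}. Remove smallest leaf 4, emit neighbor 6.
Step 3: leaves = {7,8}. Remove smallest leaf 7, emit neighbor 2.
Step 4: leaves = {2,8}. Remove smallest leaf 2, emit neighbor 6.
Step 5: leaves = {6,8}. Remove smallest leaf 6, emit neighbor 5.
Step 6: leaves = {5,8}. Remove smallest leaf 5, emit neighbor 9.
Step 7: leaves = {8,9}. Remove smallest leaf 8, emit neighbor 3.
Done: 2 vertices remain (3, 9). Sequence = [5 6 2 6 5 9 3]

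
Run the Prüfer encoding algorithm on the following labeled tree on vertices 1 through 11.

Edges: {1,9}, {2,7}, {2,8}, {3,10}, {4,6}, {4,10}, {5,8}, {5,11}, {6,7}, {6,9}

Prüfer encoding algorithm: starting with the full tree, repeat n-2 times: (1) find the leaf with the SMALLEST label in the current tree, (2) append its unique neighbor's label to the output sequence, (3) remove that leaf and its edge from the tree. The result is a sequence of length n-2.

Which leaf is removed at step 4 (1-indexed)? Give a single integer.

Answer: 10

Derivation:
Step 1: current leaves = {1,3,11}. Remove leaf 1 (neighbor: 9).
Step 2: current leaves = {3,9,11}. Remove leaf 3 (neighbor: 10).
Step 3: current leaves = {9,10,11}. Remove leaf 9 (neighbor: 6).
Step 4: current leaves = {10,11}. Remove leaf 10 (neighbor: 4).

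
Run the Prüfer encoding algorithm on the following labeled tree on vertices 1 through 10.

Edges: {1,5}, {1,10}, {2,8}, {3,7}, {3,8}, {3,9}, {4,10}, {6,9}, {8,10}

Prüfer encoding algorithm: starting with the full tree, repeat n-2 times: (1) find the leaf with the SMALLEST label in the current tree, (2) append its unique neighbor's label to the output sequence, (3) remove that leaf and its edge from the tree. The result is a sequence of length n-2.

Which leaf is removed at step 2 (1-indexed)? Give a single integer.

Answer: 4

Derivation:
Step 1: current leaves = {2,4,5,6,7}. Remove leaf 2 (neighbor: 8).
Step 2: current leaves = {4,5,6,7}. Remove leaf 4 (neighbor: 10).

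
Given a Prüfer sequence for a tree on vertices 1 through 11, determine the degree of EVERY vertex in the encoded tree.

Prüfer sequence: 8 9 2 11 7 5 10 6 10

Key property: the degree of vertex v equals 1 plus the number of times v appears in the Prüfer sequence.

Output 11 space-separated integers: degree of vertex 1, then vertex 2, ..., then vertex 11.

Answer: 1 2 1 1 2 2 2 2 2 3 2

Derivation:
p_1 = 8: count[8] becomes 1
p_2 = 9: count[9] becomes 1
p_3 = 2: count[2] becomes 1
p_4 = 11: count[11] becomes 1
p_5 = 7: count[7] becomes 1
p_6 = 5: count[5] becomes 1
p_7 = 10: count[10] becomes 1
p_8 = 6: count[6] becomes 1
p_9 = 10: count[10] becomes 2
Degrees (1 + count): deg[1]=1+0=1, deg[2]=1+1=2, deg[3]=1+0=1, deg[4]=1+0=1, deg[5]=1+1=2, deg[6]=1+1=2, deg[7]=1+1=2, deg[8]=1+1=2, deg[9]=1+1=2, deg[10]=1+2=3, deg[11]=1+1=2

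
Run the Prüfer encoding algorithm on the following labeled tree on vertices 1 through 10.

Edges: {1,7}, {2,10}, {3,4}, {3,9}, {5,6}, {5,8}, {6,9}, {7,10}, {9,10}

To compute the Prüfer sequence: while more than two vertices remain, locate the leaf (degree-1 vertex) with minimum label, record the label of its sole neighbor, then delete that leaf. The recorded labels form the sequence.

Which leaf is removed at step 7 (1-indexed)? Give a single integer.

Answer: 5

Derivation:
Step 1: current leaves = {1,2,4,8}. Remove leaf 1 (neighbor: 7).
Step 2: current leaves = {2,4,7,8}. Remove leaf 2 (neighbor: 10).
Step 3: current leaves = {4,7,8}. Remove leaf 4 (neighbor: 3).
Step 4: current leaves = {3,7,8}. Remove leaf 3 (neighbor: 9).
Step 5: current leaves = {7,8}. Remove leaf 7 (neighbor: 10).
Step 6: current leaves = {8,10}. Remove leaf 8 (neighbor: 5).
Step 7: current leaves = {5,10}. Remove leaf 5 (neighbor: 6).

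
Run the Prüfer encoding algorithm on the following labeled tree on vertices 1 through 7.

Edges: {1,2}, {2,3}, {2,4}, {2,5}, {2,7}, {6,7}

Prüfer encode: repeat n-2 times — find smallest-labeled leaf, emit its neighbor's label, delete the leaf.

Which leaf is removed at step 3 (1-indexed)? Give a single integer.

Step 1: current leaves = {1,3,4,5,6}. Remove leaf 1 (neighbor: 2).
Step 2: current leaves = {3,4,5,6}. Remove leaf 3 (neighbor: 2).
Step 3: current leaves = {4,5,6}. Remove leaf 4 (neighbor: 2).

Answer: 4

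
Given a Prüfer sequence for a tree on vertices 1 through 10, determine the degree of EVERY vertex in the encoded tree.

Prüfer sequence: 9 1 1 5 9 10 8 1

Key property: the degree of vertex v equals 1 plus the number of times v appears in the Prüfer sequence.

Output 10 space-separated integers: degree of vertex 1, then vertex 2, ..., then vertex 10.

Answer: 4 1 1 1 2 1 1 2 3 2

Derivation:
p_1 = 9: count[9] becomes 1
p_2 = 1: count[1] becomes 1
p_3 = 1: count[1] becomes 2
p_4 = 5: count[5] becomes 1
p_5 = 9: count[9] becomes 2
p_6 = 10: count[10] becomes 1
p_7 = 8: count[8] becomes 1
p_8 = 1: count[1] becomes 3
Degrees (1 + count): deg[1]=1+3=4, deg[2]=1+0=1, deg[3]=1+0=1, deg[4]=1+0=1, deg[5]=1+1=2, deg[6]=1+0=1, deg[7]=1+0=1, deg[8]=1+1=2, deg[9]=1+2=3, deg[10]=1+1=2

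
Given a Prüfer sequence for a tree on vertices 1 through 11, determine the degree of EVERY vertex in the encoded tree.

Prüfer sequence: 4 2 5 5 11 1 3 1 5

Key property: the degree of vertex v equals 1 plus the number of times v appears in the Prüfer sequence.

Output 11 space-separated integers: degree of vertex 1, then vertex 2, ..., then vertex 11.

Answer: 3 2 2 2 4 1 1 1 1 1 2

Derivation:
p_1 = 4: count[4] becomes 1
p_2 = 2: count[2] becomes 1
p_3 = 5: count[5] becomes 1
p_4 = 5: count[5] becomes 2
p_5 = 11: count[11] becomes 1
p_6 = 1: count[1] becomes 1
p_7 = 3: count[3] becomes 1
p_8 = 1: count[1] becomes 2
p_9 = 5: count[5] becomes 3
Degrees (1 + count): deg[1]=1+2=3, deg[2]=1+1=2, deg[3]=1+1=2, deg[4]=1+1=2, deg[5]=1+3=4, deg[6]=1+0=1, deg[7]=1+0=1, deg[8]=1+0=1, deg[9]=1+0=1, deg[10]=1+0=1, deg[11]=1+1=2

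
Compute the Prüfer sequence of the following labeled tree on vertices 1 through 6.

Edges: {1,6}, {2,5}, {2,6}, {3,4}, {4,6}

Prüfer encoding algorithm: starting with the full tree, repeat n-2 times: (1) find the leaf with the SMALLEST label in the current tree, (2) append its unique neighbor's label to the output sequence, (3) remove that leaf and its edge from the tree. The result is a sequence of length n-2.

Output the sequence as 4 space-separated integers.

Step 1: leaves = {1,3,5}. Remove smallest leaf 1, emit neighbor 6.
Step 2: leaves = {3,5}. Remove smallest leaf 3, emit neighbor 4.
Step 3: leaves = {4,5}. Remove smallest leaf 4, emit neighbor 6.
Step 4: leaves = {5,6}. Remove smallest leaf 5, emit neighbor 2.
Done: 2 vertices remain (2, 6). Sequence = [6 4 6 2]

Answer: 6 4 6 2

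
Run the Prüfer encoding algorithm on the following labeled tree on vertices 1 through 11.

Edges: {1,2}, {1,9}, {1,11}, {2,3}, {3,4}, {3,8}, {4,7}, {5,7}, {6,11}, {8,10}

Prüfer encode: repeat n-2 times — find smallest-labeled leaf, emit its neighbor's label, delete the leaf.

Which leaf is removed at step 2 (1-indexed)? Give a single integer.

Step 1: current leaves = {5,6,9,10}. Remove leaf 5 (neighbor: 7).
Step 2: current leaves = {6,7,9,10}. Remove leaf 6 (neighbor: 11).

Answer: 6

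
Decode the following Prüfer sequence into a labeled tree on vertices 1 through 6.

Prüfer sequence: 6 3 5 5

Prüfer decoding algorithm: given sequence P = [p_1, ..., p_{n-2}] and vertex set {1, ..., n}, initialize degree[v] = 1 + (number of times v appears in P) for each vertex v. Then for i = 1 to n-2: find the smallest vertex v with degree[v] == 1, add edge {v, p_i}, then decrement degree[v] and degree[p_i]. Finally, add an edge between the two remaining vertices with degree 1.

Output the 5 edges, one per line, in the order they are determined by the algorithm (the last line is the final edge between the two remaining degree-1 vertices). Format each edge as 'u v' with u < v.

Answer: 1 6
2 3
3 5
4 5
5 6

Derivation:
Initial degrees: {1:1, 2:1, 3:2, 4:1, 5:3, 6:2}
Step 1: smallest deg-1 vertex = 1, p_1 = 6. Add edge {1,6}. Now deg[1]=0, deg[6]=1.
Step 2: smallest deg-1 vertex = 2, p_2 = 3. Add edge {2,3}. Now deg[2]=0, deg[3]=1.
Step 3: smallest deg-1 vertex = 3, p_3 = 5. Add edge {3,5}. Now deg[3]=0, deg[5]=2.
Step 4: smallest deg-1 vertex = 4, p_4 = 5. Add edge {4,5}. Now deg[4]=0, deg[5]=1.
Final: two remaining deg-1 vertices are 5, 6. Add edge {5,6}.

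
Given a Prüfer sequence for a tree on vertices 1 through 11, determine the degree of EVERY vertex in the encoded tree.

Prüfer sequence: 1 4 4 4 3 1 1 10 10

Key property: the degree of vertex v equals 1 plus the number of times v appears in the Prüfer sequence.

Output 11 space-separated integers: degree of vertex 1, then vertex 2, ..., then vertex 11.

Answer: 4 1 2 4 1 1 1 1 1 3 1

Derivation:
p_1 = 1: count[1] becomes 1
p_2 = 4: count[4] becomes 1
p_3 = 4: count[4] becomes 2
p_4 = 4: count[4] becomes 3
p_5 = 3: count[3] becomes 1
p_6 = 1: count[1] becomes 2
p_7 = 1: count[1] becomes 3
p_8 = 10: count[10] becomes 1
p_9 = 10: count[10] becomes 2
Degrees (1 + count): deg[1]=1+3=4, deg[2]=1+0=1, deg[3]=1+1=2, deg[4]=1+3=4, deg[5]=1+0=1, deg[6]=1+0=1, deg[7]=1+0=1, deg[8]=1+0=1, deg[9]=1+0=1, deg[10]=1+2=3, deg[11]=1+0=1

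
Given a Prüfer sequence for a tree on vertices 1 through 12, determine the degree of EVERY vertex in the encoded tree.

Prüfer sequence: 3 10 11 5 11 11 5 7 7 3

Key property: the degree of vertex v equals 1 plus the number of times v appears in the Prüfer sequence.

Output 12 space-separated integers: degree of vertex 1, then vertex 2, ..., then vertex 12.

Answer: 1 1 3 1 3 1 3 1 1 2 4 1

Derivation:
p_1 = 3: count[3] becomes 1
p_2 = 10: count[10] becomes 1
p_3 = 11: count[11] becomes 1
p_4 = 5: count[5] becomes 1
p_5 = 11: count[11] becomes 2
p_6 = 11: count[11] becomes 3
p_7 = 5: count[5] becomes 2
p_8 = 7: count[7] becomes 1
p_9 = 7: count[7] becomes 2
p_10 = 3: count[3] becomes 2
Degrees (1 + count): deg[1]=1+0=1, deg[2]=1+0=1, deg[3]=1+2=3, deg[4]=1+0=1, deg[5]=1+2=3, deg[6]=1+0=1, deg[7]=1+2=3, deg[8]=1+0=1, deg[9]=1+0=1, deg[10]=1+1=2, deg[11]=1+3=4, deg[12]=1+0=1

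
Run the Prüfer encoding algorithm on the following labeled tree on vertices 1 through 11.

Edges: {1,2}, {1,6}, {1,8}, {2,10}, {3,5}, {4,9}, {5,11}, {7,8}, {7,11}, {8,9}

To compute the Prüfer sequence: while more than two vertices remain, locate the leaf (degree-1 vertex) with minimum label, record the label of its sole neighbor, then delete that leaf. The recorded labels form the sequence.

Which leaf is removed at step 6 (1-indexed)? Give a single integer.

Answer: 10

Derivation:
Step 1: current leaves = {3,4,6,10}. Remove leaf 3 (neighbor: 5).
Step 2: current leaves = {4,5,6,10}. Remove leaf 4 (neighbor: 9).
Step 3: current leaves = {5,6,9,10}. Remove leaf 5 (neighbor: 11).
Step 4: current leaves = {6,9,10,11}. Remove leaf 6 (neighbor: 1).
Step 5: current leaves = {9,10,11}. Remove leaf 9 (neighbor: 8).
Step 6: current leaves = {10,11}. Remove leaf 10 (neighbor: 2).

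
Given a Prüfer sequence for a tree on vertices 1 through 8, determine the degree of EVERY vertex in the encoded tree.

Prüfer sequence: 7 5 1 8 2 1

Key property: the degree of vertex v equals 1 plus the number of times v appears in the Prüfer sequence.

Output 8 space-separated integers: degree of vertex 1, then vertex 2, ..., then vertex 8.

Answer: 3 2 1 1 2 1 2 2

Derivation:
p_1 = 7: count[7] becomes 1
p_2 = 5: count[5] becomes 1
p_3 = 1: count[1] becomes 1
p_4 = 8: count[8] becomes 1
p_5 = 2: count[2] becomes 1
p_6 = 1: count[1] becomes 2
Degrees (1 + count): deg[1]=1+2=3, deg[2]=1+1=2, deg[3]=1+0=1, deg[4]=1+0=1, deg[5]=1+1=2, deg[6]=1+0=1, deg[7]=1+1=2, deg[8]=1+1=2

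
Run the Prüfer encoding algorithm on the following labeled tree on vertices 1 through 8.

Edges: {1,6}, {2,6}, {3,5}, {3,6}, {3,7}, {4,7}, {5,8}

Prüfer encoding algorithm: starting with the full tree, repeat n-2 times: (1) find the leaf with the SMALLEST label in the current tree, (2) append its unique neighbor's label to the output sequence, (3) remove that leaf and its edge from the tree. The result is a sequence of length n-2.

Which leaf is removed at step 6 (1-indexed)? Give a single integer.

Answer: 3

Derivation:
Step 1: current leaves = {1,2,4,8}. Remove leaf 1 (neighbor: 6).
Step 2: current leaves = {2,4,8}. Remove leaf 2 (neighbor: 6).
Step 3: current leaves = {4,6,8}. Remove leaf 4 (neighbor: 7).
Step 4: current leaves = {6,7,8}. Remove leaf 6 (neighbor: 3).
Step 5: current leaves = {7,8}. Remove leaf 7 (neighbor: 3).
Step 6: current leaves = {3,8}. Remove leaf 3 (neighbor: 5).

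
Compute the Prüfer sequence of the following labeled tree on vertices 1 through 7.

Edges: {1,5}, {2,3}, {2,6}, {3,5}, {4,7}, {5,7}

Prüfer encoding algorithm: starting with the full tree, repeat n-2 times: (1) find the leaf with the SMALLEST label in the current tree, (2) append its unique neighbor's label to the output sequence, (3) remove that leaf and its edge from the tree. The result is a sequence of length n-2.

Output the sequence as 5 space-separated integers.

Answer: 5 7 2 3 5

Derivation:
Step 1: leaves = {1,4,6}. Remove smallest leaf 1, emit neighbor 5.
Step 2: leaves = {4,6}. Remove smallest leaf 4, emit neighbor 7.
Step 3: leaves = {6,7}. Remove smallest leaf 6, emit neighbor 2.
Step 4: leaves = {2,7}. Remove smallest leaf 2, emit neighbor 3.
Step 5: leaves = {3,7}. Remove smallest leaf 3, emit neighbor 5.
Done: 2 vertices remain (5, 7). Sequence = [5 7 2 3 5]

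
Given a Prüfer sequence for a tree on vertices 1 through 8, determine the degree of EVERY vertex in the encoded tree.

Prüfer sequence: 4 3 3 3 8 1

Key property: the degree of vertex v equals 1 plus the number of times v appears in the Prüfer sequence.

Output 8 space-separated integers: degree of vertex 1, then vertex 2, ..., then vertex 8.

Answer: 2 1 4 2 1 1 1 2

Derivation:
p_1 = 4: count[4] becomes 1
p_2 = 3: count[3] becomes 1
p_3 = 3: count[3] becomes 2
p_4 = 3: count[3] becomes 3
p_5 = 8: count[8] becomes 1
p_6 = 1: count[1] becomes 1
Degrees (1 + count): deg[1]=1+1=2, deg[2]=1+0=1, deg[3]=1+3=4, deg[4]=1+1=2, deg[5]=1+0=1, deg[6]=1+0=1, deg[7]=1+0=1, deg[8]=1+1=2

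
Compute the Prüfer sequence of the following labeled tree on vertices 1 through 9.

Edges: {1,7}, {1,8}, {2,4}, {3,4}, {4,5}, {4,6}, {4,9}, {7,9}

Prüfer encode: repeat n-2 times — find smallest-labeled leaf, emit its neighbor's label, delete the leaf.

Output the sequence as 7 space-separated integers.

Step 1: leaves = {2,3,5,6,8}. Remove smallest leaf 2, emit neighbor 4.
Step 2: leaves = {3,5,6,8}. Remove smallest leaf 3, emit neighbor 4.
Step 3: leaves = {5,6,8}. Remove smallest leaf 5, emit neighbor 4.
Step 4: leaves = {6,8}. Remove smallest leaf 6, emit neighbor 4.
Step 5: leaves = {4,8}. Remove smallest leaf 4, emit neighbor 9.
Step 6: leaves = {8,9}. Remove smallest leaf 8, emit neighbor 1.
Step 7: leaves = {1,9}. Remove smallest leaf 1, emit neighbor 7.
Done: 2 vertices remain (7, 9). Sequence = [4 4 4 4 9 1 7]

Answer: 4 4 4 4 9 1 7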